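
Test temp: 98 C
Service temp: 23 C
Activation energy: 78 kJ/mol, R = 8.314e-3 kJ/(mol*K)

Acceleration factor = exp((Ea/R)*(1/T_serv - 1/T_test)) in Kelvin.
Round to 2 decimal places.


AF = exp((78/0.008314)*(1/296.15 - 1/371.15))
= 602.77

602.77


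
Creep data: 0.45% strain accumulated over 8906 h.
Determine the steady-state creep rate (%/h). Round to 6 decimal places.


Rate = 0.45 / 8906 = 0.000051 %/h

0.000051


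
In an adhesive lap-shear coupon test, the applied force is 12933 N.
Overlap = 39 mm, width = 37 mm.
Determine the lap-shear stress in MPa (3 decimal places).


stress = F / (overlap * width)
= 12933 / (39 * 37)
= 8.963 MPa

8.963


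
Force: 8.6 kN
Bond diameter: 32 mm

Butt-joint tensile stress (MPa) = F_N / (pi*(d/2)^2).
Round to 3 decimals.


F_N = 8.6 * 1000 = 8600.0 N
A = pi*(16.0)^2 = 804.2477 mm^2
stress = 8600.0 / 804.2477 = 10.693 MPa

10.693


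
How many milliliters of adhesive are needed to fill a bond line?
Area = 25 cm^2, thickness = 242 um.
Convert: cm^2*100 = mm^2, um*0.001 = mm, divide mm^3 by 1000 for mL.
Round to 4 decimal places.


= (25 * 100) * (242 * 0.001) / 1000
= 0.6050 mL

0.6050


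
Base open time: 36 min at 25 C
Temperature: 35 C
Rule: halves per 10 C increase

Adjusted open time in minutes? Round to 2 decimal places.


Acceleration = 2^((35-25)/10) = 2.0000
Open time = 36 / 2.0000 = 18.00 min

18.00


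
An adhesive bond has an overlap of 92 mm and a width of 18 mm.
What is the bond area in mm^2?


Bond area = overlap * width
= 92 * 18
= 1656 mm^2

1656


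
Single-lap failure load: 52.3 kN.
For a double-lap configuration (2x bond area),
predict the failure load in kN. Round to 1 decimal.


Failure load = 52.3 * 2 = 104.6 kN

104.6


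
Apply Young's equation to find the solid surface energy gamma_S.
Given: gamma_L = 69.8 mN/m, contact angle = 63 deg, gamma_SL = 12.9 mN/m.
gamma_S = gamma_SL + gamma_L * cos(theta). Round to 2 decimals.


theta_rad = 63 * pi/180 = 1.099557
gamma_S = 12.9 + 69.8 * cos(1.099557)
= 44.59 mN/m

44.59


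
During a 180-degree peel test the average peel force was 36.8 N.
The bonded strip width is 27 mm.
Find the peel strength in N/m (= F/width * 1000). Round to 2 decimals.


Peel strength = F/width * 1000
= 36.8 / 27 * 1000
= 1362.96 N/m

1362.96


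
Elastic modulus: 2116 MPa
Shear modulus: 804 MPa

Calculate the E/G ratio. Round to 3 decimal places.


E / G = 2116 / 804 = 2.632

2.632


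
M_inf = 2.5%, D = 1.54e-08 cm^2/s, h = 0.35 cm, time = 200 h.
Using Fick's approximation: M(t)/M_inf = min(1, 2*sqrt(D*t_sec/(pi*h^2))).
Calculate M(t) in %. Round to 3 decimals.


t = 720000 s
ratio = min(1, 2*sqrt(1.54e-08*720000/(pi*0.1225)))
= 0.339480
M(t) = 2.5 * 0.339480 = 0.849%

0.849


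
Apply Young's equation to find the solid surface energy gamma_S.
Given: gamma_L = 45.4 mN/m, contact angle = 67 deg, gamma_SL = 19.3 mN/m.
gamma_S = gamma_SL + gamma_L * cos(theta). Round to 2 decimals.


theta_rad = 67 * pi/180 = 1.169371
gamma_S = 19.3 + 45.4 * cos(1.169371)
= 37.04 mN/m

37.04


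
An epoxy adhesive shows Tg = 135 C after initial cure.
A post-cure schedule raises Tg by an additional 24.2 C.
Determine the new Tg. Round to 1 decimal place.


New Tg = 135 + 24.2
= 159.2 C

159.2


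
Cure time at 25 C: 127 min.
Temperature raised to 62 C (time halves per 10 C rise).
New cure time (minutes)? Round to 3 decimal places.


Acceleration factor = 2^(37/10) = 12.9960
New time = 127 / 12.9960 = 9.772 min

9.772


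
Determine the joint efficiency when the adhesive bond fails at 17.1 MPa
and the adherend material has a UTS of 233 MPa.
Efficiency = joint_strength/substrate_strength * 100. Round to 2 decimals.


Joint efficiency = 17.1 / 233 * 100
= 7.34%

7.34


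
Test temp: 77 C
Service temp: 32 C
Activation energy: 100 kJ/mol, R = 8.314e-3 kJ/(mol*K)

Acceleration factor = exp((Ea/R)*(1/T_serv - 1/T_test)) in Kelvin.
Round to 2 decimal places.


AF = exp((100/0.008314)*(1/305.15 - 1/350.15))
= 158.48

158.48


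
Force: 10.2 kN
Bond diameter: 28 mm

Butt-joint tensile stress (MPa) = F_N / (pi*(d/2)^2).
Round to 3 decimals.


F_N = 10.2 * 1000 = 10200.0 N
A = pi*(14.0)^2 = 615.7522 mm^2
stress = 10200.0 / 615.7522 = 16.565 MPa

16.565


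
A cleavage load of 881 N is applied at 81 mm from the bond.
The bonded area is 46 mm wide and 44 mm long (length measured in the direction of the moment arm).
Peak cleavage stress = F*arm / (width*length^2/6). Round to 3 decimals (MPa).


Moment = 881 * 81 = 71361 N*mm
Section modulus = 46 * 1936 / 6 = 89056 / 6 mm^3
Stress = 71361 / (89056 / 6) = 428166 / 89056
= 4.808 MPa

4.808


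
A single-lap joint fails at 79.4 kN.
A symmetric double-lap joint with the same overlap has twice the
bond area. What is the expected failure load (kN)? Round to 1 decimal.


Double-lap load = 2 * 79.4 = 158.8 kN

158.8


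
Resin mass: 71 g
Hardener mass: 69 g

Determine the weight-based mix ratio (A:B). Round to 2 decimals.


Ratio = 71 / 69 = 1.03

1.03


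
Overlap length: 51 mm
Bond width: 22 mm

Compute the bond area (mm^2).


Bond area = 51 * 22 = 1122 mm^2

1122


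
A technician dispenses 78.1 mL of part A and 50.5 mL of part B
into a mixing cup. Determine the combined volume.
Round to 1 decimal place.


Combined volume = 78.1 + 50.5
= 128.6 mL

128.6


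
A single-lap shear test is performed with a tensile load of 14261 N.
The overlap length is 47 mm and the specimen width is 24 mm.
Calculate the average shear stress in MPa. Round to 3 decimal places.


Shear stress = F / (overlap * width)
= 14261 / (47 * 24)
= 14261 / 1128
= 12.643 MPa

12.643


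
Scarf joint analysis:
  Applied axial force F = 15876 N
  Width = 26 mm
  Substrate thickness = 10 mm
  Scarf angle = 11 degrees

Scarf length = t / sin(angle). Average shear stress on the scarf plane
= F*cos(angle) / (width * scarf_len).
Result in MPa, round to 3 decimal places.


Scarf length = 10 / sin(11 deg) = 52.4084 mm
cos(11 deg) = 0.981627
Shear = 15876 * 0.981627 / (26 * 52.4084)
= 11.437 MPa

11.437


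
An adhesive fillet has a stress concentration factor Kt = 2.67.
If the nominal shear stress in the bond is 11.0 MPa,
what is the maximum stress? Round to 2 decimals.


Max stress = 11.0 * 2.67 = 29.37 MPa

29.37


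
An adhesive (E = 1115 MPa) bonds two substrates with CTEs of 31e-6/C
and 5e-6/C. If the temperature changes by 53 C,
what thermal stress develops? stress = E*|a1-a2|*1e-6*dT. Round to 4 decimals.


Stress = 1115 * |31 - 5| * 1e-6 * 53
= 1.5365 MPa

1.5365


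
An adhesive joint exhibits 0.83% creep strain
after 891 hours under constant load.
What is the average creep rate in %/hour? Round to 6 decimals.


Creep rate = strain / time
= 0.83 / 891
= 0.000932 %/h

0.000932


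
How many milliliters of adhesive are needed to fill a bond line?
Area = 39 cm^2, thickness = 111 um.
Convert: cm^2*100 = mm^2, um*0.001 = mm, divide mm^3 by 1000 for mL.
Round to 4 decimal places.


= (39 * 100) * (111 * 0.001) / 1000
= 0.4329 mL

0.4329


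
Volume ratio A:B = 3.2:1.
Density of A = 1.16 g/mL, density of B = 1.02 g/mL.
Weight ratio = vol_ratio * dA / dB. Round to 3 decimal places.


Wt ratio = 3.2 * 1.16 / 1.02
= 3.639

3.639


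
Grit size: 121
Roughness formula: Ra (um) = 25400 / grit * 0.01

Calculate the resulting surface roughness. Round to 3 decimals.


Ra = 25400 / 121 * 0.01
= 2.099 um

2.099


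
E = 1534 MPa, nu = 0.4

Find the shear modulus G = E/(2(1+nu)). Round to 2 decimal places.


G = 1534 / (2 * 1.40)
= 547.86 MPa

547.86


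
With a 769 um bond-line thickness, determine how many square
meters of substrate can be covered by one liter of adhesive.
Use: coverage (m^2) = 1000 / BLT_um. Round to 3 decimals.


Coverage = 1000 / 769 = 1.300 m^2

1.300


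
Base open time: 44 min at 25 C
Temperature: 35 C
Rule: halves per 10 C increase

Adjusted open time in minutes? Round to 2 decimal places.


Acceleration = 2^((35-25)/10) = 2.0000
Open time = 44 / 2.0000 = 22.00 min

22.00


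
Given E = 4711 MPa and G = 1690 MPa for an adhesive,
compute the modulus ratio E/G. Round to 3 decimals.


E/G ratio = 4711 / 1690 = 2.788

2.788


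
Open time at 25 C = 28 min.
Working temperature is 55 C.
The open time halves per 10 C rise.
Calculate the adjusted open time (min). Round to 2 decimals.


factor = 2^((55 - 25) / 10) = 8.0000
ot = 28 / 8.0000 = 3.50 min

3.50


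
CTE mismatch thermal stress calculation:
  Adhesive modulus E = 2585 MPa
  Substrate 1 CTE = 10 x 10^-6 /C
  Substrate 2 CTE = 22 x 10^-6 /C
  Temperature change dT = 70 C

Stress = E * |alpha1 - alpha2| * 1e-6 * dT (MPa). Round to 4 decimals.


delta_alpha = |10 - 22| = 12 x 10^-6/C
Stress = 2585 * 12e-6 * 70
= 2.1714 MPa

2.1714


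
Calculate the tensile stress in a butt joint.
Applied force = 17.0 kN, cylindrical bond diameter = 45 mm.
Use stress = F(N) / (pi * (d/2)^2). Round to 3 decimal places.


A = pi * 22.5^2 = 1590.4313 mm^2
sigma = 17000.0 / 1590.4313 = 10.689 MPa

10.689


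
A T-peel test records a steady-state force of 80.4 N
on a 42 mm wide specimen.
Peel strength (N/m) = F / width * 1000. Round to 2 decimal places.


Peel strength = 80.4 / 42 * 1000
= 1914.29 N/m

1914.29


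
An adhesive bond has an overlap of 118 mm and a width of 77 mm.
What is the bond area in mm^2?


Bond area = overlap * width
= 118 * 77
= 9086 mm^2

9086


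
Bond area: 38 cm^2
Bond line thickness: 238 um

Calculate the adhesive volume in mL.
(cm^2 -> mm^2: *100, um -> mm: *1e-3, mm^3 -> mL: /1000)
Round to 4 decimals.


V = 38*100 * 238*1e-3 / 1000
= 0.9044 mL

0.9044


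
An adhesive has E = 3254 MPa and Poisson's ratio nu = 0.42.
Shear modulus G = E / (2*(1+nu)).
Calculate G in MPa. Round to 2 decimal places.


G = 3254 / (2*(1+0.42))
= 3254 / 2.84
= 1145.77 MPa

1145.77


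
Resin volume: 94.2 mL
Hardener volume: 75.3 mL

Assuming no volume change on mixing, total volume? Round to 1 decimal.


V_total = 94.2 + 75.3 = 169.5 mL

169.5


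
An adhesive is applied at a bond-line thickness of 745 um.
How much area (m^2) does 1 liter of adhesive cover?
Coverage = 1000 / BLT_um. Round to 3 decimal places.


Coverage = 1000 / 745 = 1.342 m^2

1.342


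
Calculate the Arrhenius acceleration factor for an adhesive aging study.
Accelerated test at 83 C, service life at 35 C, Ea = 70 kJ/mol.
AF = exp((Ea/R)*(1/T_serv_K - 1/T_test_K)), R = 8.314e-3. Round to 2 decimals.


T_test = 356.15 K, T_serv = 308.15 K
Ea/R = 70 / 0.008314 = 8419.53
AF = exp(8419.53 * (1/308.15 - 1/356.15))
= 39.74

39.74


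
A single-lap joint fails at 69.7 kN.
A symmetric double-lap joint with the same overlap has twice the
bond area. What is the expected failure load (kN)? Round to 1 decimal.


Double-lap load = 2 * 69.7 = 139.4 kN

139.4


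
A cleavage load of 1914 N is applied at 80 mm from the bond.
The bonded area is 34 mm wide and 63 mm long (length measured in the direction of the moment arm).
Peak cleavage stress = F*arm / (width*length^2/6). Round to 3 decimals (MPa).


Moment = 1914 * 80 = 153120 N*mm
Section modulus = 34 * 3969 / 6 = 134946 / 6 mm^3
Stress = 153120 / (134946 / 6) = 918720 / 134946
= 6.808 MPa

6.808


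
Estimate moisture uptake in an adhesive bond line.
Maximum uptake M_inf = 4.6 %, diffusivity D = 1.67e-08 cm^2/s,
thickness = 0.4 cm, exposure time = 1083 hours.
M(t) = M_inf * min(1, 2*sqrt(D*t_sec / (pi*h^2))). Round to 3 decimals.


Convert time: 1083 h = 3898800 s
ratio = min(1, 2*sqrt(1.67e-08*3898800/(pi*0.4^2)))
= 0.719812
M(t) = 4.6 * 0.719812 = 3.311%

3.311


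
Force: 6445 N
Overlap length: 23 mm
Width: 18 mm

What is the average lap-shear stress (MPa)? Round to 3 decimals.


Average shear stress = F / (overlap * width)
= 6445 / (23 * 18)
= 15.568 MPa

15.568


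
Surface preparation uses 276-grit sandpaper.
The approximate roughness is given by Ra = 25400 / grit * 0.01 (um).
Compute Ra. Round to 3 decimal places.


Ra = 25400 / 276 * 0.01
= 254 / 276
= 0.920 um

0.920


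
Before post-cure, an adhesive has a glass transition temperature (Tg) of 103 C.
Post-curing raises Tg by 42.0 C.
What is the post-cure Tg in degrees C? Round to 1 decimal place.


Tg_post = Tg_base + delta_Tg
= 103 + 42.0
= 145.0 C

145.0


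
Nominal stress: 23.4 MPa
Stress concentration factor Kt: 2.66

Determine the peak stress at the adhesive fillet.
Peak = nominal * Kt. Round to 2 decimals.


Peak stress = 23.4 * 2.66
= 62.24 MPa

62.24


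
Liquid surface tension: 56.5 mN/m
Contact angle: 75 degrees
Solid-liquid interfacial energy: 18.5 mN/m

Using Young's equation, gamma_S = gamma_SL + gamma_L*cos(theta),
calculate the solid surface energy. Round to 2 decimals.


gamma_S = 18.5 + 56.5 * cos(75)
= 33.12 mN/m

33.12


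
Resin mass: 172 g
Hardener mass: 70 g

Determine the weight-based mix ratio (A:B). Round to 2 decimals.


Ratio = 172 / 70 = 2.46

2.46


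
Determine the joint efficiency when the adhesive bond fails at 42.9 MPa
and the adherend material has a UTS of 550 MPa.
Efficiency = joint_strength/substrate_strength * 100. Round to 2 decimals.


Joint efficiency = 42.9 / 550 * 100
= 7.80%

7.80


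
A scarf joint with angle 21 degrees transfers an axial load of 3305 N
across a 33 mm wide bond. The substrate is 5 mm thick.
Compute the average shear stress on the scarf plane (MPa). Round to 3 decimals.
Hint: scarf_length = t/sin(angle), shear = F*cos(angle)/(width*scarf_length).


scarf_length = 5 / sin(21 deg) = 13.9521 mm
cos(21 deg) = 0.933580
shear stress = 3305 * 0.933580 / (33 * 13.9521)
= 6.701 MPa

6.701


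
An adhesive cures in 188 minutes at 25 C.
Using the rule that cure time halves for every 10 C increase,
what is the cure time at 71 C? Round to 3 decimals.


Factor = 2^((71 - 25) / 10) = 24.2515
Cure time = 188 / 24.2515
= 7.752 minutes

7.752


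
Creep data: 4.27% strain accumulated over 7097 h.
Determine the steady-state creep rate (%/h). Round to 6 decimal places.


Rate = 4.27 / 7097 = 0.000602 %/h

0.000602


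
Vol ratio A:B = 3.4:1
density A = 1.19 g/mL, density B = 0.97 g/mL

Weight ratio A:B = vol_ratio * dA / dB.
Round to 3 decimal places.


Weight ratio = 3.4 * 1.19 / 0.97
= 4.171

4.171


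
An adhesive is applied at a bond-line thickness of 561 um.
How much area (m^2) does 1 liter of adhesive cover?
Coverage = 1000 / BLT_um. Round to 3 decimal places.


Coverage = 1000 / 561 = 1.783 m^2

1.783


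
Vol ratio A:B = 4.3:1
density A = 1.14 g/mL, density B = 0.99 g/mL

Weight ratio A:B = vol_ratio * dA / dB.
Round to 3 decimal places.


Weight ratio = 4.3 * 1.14 / 0.99
= 4.952

4.952


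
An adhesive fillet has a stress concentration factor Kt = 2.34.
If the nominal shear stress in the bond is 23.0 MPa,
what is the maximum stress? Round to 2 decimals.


Max stress = 23.0 * 2.34 = 53.82 MPa

53.82


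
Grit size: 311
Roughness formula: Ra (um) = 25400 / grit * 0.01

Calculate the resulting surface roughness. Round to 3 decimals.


Ra = 25400 / 311 * 0.01
= 0.817 um

0.817


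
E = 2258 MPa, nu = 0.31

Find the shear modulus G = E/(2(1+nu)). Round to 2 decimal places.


G = 2258 / (2 * 1.31)
= 861.83 MPa

861.83


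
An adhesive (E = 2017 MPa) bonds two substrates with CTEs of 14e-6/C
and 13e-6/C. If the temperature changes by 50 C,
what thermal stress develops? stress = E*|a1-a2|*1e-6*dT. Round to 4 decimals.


Stress = 2017 * |14 - 13| * 1e-6 * 50
= 0.1009 MPa

0.1009


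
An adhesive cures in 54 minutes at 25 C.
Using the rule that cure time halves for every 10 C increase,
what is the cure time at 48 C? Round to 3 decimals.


Factor = 2^((48 - 25) / 10) = 4.9246
Cure time = 54 / 4.9246
= 10.965 minutes

10.965


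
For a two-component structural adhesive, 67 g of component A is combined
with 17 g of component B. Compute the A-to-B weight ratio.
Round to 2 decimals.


Weight ratio A:B = 67 / 17
= 3.94

3.94


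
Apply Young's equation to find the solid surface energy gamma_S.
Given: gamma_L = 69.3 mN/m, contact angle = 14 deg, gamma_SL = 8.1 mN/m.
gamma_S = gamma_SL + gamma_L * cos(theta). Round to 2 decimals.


theta_rad = 14 * pi/180 = 0.244346
gamma_S = 8.1 + 69.3 * cos(0.244346)
= 75.34 mN/m

75.34


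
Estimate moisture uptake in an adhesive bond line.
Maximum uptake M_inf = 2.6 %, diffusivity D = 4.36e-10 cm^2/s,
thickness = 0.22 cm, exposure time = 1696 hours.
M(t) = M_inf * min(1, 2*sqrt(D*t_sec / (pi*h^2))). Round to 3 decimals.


Convert time: 1696 h = 6105600 s
ratio = min(1, 2*sqrt(4.36e-10*6105600/(pi*0.22^2)))
= 0.264630
M(t) = 2.6 * 0.264630 = 0.688%

0.688


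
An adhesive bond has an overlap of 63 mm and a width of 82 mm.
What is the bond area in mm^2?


Bond area = overlap * width
= 63 * 82
= 5166 mm^2

5166


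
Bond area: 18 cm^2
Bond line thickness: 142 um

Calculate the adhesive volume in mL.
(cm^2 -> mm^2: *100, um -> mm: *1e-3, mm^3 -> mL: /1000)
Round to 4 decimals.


V = 18*100 * 142*1e-3 / 1000
= 0.2556 mL

0.2556


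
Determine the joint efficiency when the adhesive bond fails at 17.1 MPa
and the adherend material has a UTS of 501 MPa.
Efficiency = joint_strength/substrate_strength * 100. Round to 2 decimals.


Joint efficiency = 17.1 / 501 * 100
= 3.41%

3.41


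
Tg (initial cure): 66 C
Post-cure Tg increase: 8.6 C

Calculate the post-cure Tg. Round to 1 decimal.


Post-cure Tg = 66 + 8.6 = 74.6 C

74.6


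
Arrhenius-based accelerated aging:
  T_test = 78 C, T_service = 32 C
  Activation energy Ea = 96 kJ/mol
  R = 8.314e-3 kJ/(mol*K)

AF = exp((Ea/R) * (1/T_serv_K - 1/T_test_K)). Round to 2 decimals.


T_test_K = 351.15, T_serv_K = 305.15
AF = exp((96/8.314e-3) * (1/305.15 - 1/351.15))
= 142.16

142.16


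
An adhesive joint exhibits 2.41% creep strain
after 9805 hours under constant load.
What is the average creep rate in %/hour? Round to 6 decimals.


Creep rate = strain / time
= 2.41 / 9805
= 0.000246 %/h

0.000246


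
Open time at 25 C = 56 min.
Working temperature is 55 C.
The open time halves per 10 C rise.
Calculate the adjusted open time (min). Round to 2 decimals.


factor = 2^((55 - 25) / 10) = 8.0000
ot = 56 / 8.0000 = 7.00 min

7.00


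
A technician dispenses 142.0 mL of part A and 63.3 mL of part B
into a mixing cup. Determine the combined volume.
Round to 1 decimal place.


Combined volume = 142.0 + 63.3
= 205.3 mL

205.3


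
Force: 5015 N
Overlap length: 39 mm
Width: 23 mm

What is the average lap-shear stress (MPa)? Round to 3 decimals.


Average shear stress = F / (overlap * width)
= 5015 / (39 * 23)
= 5.591 MPa

5.591


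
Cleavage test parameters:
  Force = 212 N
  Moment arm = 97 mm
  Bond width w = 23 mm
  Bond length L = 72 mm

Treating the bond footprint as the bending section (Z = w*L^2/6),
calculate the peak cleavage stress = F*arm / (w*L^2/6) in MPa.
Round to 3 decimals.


M = 212 * 97 = 20564 N*mm
Z = 23 * 72^2 / 6 = 119232 / 6 mm^3
sigma = M / Z = 6 * 20564 / 119232 = 123384 / 119232
= 1.035 MPa

1.035


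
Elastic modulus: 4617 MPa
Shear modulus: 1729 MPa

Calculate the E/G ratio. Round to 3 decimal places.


E / G = 4617 / 1729 = 2.670

2.670


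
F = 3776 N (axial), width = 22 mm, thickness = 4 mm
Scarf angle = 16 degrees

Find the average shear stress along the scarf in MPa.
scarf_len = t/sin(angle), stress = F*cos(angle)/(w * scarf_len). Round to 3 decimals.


scarf_len = 4/sin(16 deg) = 14.5118
cos(16 deg) = 0.961262
stress = 3776*0.961262/(22*14.5118) = 11.369 MPa

11.369


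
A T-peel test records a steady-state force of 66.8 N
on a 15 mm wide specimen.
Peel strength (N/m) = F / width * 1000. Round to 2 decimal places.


Peel strength = 66.8 / 15 * 1000
= 4453.33 N/m

4453.33


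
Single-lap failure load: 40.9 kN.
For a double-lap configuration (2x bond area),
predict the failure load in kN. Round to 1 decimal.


Failure load = 40.9 * 2 = 81.8 kN

81.8


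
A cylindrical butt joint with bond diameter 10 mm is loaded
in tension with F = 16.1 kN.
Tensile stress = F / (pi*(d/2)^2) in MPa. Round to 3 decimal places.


Area = pi * (10/2)^2 = 78.5398 mm^2
Stress = 16.1*1000 / 78.5398
= 204.992 MPa

204.992


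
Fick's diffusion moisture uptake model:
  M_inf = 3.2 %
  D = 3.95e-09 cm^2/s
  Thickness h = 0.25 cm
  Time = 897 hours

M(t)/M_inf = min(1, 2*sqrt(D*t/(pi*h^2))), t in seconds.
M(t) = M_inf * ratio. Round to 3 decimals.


t_sec = 897 * 3600 = 3229200
ratio = 2*sqrt(3.95e-09*3229200/(pi*0.25^2))
= min(1, 0.509755)
= 0.509755
M(t) = 3.2 * 0.509755 = 1.631 %

1.631


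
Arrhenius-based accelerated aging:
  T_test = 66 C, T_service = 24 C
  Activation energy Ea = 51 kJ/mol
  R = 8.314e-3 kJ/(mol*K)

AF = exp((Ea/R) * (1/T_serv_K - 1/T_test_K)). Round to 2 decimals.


T_test_K = 339.15, T_serv_K = 297.15
AF = exp((51/8.314e-3) * (1/297.15 - 1/339.15))
= 12.89

12.89


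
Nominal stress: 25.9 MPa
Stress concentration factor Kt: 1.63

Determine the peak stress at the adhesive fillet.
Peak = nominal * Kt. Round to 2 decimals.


Peak stress = 25.9 * 1.63
= 42.22 MPa

42.22


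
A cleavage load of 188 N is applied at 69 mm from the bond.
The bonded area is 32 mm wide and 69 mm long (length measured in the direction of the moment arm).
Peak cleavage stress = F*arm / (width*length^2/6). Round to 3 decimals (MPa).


Moment = 188 * 69 = 12972 N*mm
Section modulus = 32 * 4761 / 6 = 152352 / 6 mm^3
Stress = 12972 / (152352 / 6) = 77832 / 152352
= 0.511 MPa

0.511


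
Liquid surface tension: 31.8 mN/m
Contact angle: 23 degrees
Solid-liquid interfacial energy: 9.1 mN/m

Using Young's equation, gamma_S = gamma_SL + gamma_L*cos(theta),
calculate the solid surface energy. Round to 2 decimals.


gamma_S = 9.1 + 31.8 * cos(23)
= 38.37 mN/m

38.37


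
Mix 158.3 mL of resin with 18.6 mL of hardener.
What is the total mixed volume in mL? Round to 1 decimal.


Total = 158.3 + 18.6 = 176.9 mL

176.9


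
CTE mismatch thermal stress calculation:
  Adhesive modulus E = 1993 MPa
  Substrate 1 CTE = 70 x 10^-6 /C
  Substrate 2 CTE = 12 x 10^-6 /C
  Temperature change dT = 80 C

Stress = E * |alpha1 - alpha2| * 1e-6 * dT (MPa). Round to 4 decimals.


delta_alpha = |70 - 12| = 58 x 10^-6/C
Stress = 1993 * 58e-6 * 80
= 9.2475 MPa

9.2475


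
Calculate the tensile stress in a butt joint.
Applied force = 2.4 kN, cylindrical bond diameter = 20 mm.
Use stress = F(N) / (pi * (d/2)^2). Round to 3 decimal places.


A = pi * 10.0^2 = 314.1593 mm^2
sigma = 2400.0 / 314.1593 = 7.639 MPa

7.639


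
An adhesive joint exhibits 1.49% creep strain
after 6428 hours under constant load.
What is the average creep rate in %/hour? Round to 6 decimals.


Creep rate = strain / time
= 1.49 / 6428
= 0.000232 %/h

0.000232


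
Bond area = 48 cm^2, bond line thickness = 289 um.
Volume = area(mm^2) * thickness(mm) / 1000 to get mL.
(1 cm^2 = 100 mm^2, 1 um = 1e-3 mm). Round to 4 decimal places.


area_mm2 = 48 * 100 = 4800
blt_mm = 289 * 1e-3 = 0.289
vol_mm3 = 4800 * 0.289 = 1387.2
vol_mL = 1387.2 / 1000 = 1.3872 mL

1.3872


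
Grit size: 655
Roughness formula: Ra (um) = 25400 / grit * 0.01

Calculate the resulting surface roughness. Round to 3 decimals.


Ra = 25400 / 655 * 0.01
= 0.388 um

0.388


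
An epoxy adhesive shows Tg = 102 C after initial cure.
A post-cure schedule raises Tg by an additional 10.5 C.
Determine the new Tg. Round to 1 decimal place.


New Tg = 102 + 10.5
= 112.5 C

112.5


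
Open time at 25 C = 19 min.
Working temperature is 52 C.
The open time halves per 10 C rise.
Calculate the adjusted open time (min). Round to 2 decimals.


factor = 2^((52 - 25) / 10) = 6.4980
ot = 19 / 6.4980 = 2.92 min

2.92


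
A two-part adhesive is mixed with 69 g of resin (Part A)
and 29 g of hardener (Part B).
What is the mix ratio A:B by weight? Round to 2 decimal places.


Mix ratio = mass_A / mass_B
= 69 / 29
= 2.38

2.38


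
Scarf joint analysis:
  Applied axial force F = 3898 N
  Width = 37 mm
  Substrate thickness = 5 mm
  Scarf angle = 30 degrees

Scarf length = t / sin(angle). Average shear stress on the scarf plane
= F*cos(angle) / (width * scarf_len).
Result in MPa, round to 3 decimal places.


Scarf length = 5 / sin(30 deg) = 10.0000 mm
cos(30 deg) = 0.866025
Shear = 3898 * 0.866025 / (37 * 10.0000)
= 9.124 MPa

9.124


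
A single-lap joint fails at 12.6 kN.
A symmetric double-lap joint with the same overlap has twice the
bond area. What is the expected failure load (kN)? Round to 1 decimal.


Double-lap load = 2 * 12.6 = 25.2 kN

25.2


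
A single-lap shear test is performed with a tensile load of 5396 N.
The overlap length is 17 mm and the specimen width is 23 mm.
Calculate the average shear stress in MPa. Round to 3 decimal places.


Shear stress = F / (overlap * width)
= 5396 / (17 * 23)
= 5396 / 391
= 13.801 MPa

13.801


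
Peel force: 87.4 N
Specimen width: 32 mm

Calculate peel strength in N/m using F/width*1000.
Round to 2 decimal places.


Peel strength = 87.4 / 32 * 1000 = 2731.25 N/m

2731.25


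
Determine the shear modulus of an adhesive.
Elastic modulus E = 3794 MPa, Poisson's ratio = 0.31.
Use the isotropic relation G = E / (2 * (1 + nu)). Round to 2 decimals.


G = 3794 / (2*(1+0.31)) = 3794 / 2.62
= 1448.09 MPa

1448.09


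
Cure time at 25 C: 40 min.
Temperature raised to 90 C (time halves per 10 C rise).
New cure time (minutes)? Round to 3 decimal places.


Acceleration factor = 2^(65/10) = 90.5097
New time = 40 / 90.5097 = 0.442 min

0.442


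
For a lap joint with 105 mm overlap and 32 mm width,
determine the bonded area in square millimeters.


Area = 105 * 32 = 3360 mm^2

3360


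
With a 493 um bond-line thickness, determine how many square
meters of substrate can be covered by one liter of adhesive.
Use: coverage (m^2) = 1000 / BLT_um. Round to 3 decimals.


Coverage = 1000 / 493 = 2.028 m^2

2.028


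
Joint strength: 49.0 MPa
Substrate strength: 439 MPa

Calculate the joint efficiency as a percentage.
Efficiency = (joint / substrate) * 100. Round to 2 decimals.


Efficiency = (49.0 / 439) * 100 = 11.16%

11.16


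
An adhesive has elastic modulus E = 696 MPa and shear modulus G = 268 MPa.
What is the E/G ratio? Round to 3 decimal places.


E/G = 696 / 268 = 2.597

2.597


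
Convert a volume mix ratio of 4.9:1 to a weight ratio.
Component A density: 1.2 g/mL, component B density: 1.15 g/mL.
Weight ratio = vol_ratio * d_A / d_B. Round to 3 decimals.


= 4.9 * 1.2 / 1.15 = 5.113

5.113


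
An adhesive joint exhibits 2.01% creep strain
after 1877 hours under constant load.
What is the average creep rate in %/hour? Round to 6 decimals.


Creep rate = strain / time
= 2.01 / 1877
= 0.001071 %/h

0.001071


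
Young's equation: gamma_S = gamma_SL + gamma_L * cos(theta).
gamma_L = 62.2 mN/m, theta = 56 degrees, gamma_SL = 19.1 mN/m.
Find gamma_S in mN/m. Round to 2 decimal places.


cos(56 deg) = 0.559193
gamma_S = 19.1 + 62.2 * 0.559193
= 53.88 mN/m

53.88


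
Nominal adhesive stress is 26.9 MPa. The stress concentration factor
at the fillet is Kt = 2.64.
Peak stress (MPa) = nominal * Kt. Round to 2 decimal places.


Peak = 26.9 * 2.64 = 71.02 MPa

71.02


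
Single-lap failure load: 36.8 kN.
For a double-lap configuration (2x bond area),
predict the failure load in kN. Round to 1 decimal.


Failure load = 36.8 * 2 = 73.6 kN

73.6


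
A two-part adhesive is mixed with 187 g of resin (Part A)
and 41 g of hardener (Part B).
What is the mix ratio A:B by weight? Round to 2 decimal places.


Mix ratio = mass_A / mass_B
= 187 / 41
= 4.56

4.56


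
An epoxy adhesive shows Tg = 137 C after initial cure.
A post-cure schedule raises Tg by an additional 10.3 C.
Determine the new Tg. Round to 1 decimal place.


New Tg = 137 + 10.3
= 147.3 C

147.3


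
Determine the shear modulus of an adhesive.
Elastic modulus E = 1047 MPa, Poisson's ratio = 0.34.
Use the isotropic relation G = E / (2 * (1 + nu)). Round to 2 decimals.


G = 1047 / (2*(1+0.34)) = 1047 / 2.68
= 390.67 MPa

390.67


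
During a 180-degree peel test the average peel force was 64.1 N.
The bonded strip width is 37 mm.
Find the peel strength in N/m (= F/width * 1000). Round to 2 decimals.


Peel strength = F/width * 1000
= 64.1 / 37 * 1000
= 1732.43 N/m

1732.43


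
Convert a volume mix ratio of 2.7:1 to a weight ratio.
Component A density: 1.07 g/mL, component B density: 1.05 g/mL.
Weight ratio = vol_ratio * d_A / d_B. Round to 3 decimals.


= 2.7 * 1.07 / 1.05 = 2.751

2.751


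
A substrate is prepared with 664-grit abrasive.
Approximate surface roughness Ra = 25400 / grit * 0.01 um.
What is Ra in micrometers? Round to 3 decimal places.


Ra = 25400 / 664 * 0.01 = 0.383 um

0.383


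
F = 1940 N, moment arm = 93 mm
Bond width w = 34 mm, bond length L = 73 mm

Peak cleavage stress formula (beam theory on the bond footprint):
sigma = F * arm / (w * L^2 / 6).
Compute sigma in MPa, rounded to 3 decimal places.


sigma = (1940 * 93) / (34 * 5329 / 6)
= 180420 * 6 / 181186
= 1082520 / 181186
= 5.975 MPa

5.975


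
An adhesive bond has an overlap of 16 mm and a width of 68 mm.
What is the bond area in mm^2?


Bond area = overlap * width
= 16 * 68
= 1088 mm^2

1088


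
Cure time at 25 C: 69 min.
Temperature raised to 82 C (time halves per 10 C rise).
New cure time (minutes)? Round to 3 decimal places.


Acceleration factor = 2^(57/10) = 51.9842
New time = 69 / 51.9842 = 1.327 min

1.327


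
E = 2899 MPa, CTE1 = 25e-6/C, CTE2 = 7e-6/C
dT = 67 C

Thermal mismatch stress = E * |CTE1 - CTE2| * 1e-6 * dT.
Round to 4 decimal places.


= 2899 * 18e-6 * 67
= 3.4962 MPa

3.4962


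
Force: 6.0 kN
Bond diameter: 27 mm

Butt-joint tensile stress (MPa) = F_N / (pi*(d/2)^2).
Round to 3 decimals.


F_N = 6.0 * 1000 = 6000.0 N
A = pi*(13.5)^2 = 572.5553 mm^2
stress = 6000.0 / 572.5553 = 10.479 MPa

10.479


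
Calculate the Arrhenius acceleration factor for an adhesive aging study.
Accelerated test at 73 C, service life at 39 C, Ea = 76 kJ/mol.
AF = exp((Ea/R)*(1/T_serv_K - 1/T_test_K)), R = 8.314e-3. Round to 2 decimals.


T_test = 346.15 K, T_serv = 312.15 K
Ea/R = 76 / 0.008314 = 9141.21
AF = exp(9141.21 * (1/312.15 - 1/346.15))
= 17.75

17.75


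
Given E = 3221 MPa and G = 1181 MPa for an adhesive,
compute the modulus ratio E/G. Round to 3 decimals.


E/G ratio = 3221 / 1181 = 2.727

2.727


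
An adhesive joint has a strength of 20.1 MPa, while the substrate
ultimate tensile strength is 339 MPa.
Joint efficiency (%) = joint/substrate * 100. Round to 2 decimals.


Efficiency = 20.1 / 339 * 100
= 5.93%

5.93


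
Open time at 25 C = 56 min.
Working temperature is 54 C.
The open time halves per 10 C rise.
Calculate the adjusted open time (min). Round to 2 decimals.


factor = 2^((54 - 25) / 10) = 7.4643
ot = 56 / 7.4643 = 7.50 min

7.50


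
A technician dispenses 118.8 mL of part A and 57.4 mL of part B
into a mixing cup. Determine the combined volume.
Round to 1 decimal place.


Combined volume = 118.8 + 57.4
= 176.2 mL

176.2


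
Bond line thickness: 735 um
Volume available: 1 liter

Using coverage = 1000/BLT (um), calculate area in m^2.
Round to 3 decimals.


1 L = 1e6 mm^3, thickness = 735 um = 0.735 mm
Area = 1e6 / 0.735 mm^2 = (1e6 / 0.735) / 1e6 m^2 = 1000 / 735 m^2
= 1.361 m^2

1.361


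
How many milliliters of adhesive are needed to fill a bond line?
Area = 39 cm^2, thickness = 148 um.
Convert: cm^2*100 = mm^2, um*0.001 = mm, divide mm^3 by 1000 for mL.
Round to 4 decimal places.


= (39 * 100) * (148 * 0.001) / 1000
= 0.5772 mL

0.5772


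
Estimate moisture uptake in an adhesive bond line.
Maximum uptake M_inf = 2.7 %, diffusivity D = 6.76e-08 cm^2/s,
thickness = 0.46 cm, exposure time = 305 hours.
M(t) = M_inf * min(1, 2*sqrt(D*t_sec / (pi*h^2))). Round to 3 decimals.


Convert time: 305 h = 1098000 s
ratio = min(1, 2*sqrt(6.76e-08*1098000/(pi*0.46^2)))
= 0.668300
M(t) = 2.7 * 0.668300 = 1.804%

1.804


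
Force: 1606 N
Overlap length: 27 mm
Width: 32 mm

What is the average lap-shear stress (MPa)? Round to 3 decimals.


Average shear stress = F / (overlap * width)
= 1606 / (27 * 32)
= 1.859 MPa

1.859


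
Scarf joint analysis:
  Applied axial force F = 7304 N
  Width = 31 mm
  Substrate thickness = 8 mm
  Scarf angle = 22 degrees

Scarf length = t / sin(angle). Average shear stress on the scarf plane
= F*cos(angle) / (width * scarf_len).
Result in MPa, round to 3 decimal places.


Scarf length = 8 / sin(22 deg) = 21.3557 mm
cos(22 deg) = 0.927184
Shear = 7304 * 0.927184 / (31 * 21.3557)
= 10.229 MPa

10.229


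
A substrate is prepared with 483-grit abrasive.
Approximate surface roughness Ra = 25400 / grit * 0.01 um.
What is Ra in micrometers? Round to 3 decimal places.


Ra = 25400 / 483 * 0.01 = 0.526 um

0.526


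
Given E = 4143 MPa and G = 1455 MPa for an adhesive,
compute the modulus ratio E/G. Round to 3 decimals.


E/G ratio = 4143 / 1455 = 2.847

2.847


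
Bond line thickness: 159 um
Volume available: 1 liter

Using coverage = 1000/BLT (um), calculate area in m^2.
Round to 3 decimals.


1 L = 1e6 mm^3, thickness = 159 um = 0.159 mm
Area = 1e6 / 0.159 mm^2 = (1e6 / 0.159) / 1e6 m^2 = 1000 / 159 m^2
= 6.289 m^2

6.289


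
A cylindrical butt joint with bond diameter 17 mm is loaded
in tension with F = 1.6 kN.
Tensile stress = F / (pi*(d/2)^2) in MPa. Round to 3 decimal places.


Area = pi * (17/2)^2 = 226.9801 mm^2
Stress = 1.6*1000 / 226.9801
= 7.049 MPa

7.049


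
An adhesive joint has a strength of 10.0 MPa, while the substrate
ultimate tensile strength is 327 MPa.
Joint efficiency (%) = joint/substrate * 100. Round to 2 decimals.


Efficiency = 10.0 / 327 * 100
= 3.06%

3.06


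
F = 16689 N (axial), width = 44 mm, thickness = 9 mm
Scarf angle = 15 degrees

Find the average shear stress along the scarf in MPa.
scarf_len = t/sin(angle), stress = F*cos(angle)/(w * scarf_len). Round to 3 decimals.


scarf_len = 9/sin(15 deg) = 34.7733
cos(15 deg) = 0.965926
stress = 16689*0.965926/(44*34.7733) = 10.536 MPa

10.536


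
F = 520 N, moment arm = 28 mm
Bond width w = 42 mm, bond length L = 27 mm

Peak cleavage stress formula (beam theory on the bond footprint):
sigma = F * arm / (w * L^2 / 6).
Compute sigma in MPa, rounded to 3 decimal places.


sigma = (520 * 28) / (42 * 729 / 6)
= 14560 * 6 / 30618
= 87360 / 30618
= 2.853 MPa

2.853


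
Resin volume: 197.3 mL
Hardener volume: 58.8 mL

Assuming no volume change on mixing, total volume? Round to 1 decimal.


V_total = 197.3 + 58.8 = 256.1 mL

256.1


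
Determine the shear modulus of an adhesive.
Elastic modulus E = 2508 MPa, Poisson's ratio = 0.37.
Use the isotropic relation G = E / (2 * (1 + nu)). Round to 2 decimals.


G = 2508 / (2*(1+0.37)) = 2508 / 2.74
= 915.33 MPa

915.33


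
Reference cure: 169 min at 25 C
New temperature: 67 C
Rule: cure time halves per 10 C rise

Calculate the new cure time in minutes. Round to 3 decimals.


factor = 2^((67-25)/10) = 18.3792
t_new = 169 / 18.3792 = 9.195 min

9.195


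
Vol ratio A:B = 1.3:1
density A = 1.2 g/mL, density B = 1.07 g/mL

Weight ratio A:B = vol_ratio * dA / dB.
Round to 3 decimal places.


Weight ratio = 1.3 * 1.2 / 1.07
= 1.458

1.458


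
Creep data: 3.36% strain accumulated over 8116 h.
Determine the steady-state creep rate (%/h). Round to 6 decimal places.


Rate = 3.36 / 8116 = 0.000414 %/h

0.000414


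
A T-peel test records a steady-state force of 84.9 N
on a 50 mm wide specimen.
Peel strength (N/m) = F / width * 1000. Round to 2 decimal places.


Peel strength = 84.9 / 50 * 1000
= 1698.00 N/m

1698.00


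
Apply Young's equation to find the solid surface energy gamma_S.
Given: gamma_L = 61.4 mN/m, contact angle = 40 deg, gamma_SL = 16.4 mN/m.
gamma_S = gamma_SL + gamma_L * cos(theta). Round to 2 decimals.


theta_rad = 40 * pi/180 = 0.698132
gamma_S = 16.4 + 61.4 * cos(0.698132)
= 63.44 mN/m

63.44


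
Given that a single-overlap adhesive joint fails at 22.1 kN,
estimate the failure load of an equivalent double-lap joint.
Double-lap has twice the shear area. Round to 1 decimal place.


Double-lap factor = 2
Expected load = 22.1 * 2 = 44.2 kN

44.2


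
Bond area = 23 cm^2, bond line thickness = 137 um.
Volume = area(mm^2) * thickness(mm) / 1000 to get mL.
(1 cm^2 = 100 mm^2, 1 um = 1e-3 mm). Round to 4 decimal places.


area_mm2 = 23 * 100 = 2300
blt_mm = 137 * 1e-3 = 0.137
vol_mm3 = 2300 * 0.137 = 315.1
vol_mL = 315.1 / 1000 = 0.3151 mL

0.3151


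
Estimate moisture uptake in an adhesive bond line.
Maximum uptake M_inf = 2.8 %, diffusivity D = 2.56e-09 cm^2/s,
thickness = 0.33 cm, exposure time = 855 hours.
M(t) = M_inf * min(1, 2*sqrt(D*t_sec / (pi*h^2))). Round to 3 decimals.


Convert time: 855 h = 3078000 s
ratio = min(1, 2*sqrt(2.56e-09*3078000/(pi*0.33^2)))
= 0.303526
M(t) = 2.8 * 0.303526 = 0.850%

0.850


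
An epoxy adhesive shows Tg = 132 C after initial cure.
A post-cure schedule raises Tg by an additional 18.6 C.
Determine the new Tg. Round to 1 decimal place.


New Tg = 132 + 18.6
= 150.6 C

150.6


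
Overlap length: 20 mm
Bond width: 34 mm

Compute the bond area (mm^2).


Bond area = 20 * 34 = 680 mm^2

680


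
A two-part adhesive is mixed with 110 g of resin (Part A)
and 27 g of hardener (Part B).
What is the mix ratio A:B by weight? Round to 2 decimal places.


Mix ratio = mass_A / mass_B
= 110 / 27
= 4.07

4.07


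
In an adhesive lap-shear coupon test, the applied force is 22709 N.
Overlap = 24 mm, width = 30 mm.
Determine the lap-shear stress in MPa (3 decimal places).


stress = F / (overlap * width)
= 22709 / (24 * 30)
= 31.540 MPa

31.540


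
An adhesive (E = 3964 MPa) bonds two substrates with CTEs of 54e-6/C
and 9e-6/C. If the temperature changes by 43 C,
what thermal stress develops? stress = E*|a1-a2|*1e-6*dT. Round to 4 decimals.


Stress = 3964 * |54 - 9| * 1e-6 * 43
= 7.6703 MPa

7.6703


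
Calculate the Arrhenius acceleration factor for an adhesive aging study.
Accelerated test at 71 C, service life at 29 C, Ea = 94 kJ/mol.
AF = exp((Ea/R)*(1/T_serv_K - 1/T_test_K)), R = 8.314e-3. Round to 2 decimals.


T_test = 344.15 K, T_serv = 302.15 K
Ea/R = 94 / 0.008314 = 11306.23
AF = exp(11306.23 * (1/302.15 - 1/344.15))
= 96.22

96.22


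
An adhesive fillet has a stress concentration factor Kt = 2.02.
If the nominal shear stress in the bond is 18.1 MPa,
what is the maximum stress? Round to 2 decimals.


Max stress = 18.1 * 2.02 = 36.56 MPa

36.56


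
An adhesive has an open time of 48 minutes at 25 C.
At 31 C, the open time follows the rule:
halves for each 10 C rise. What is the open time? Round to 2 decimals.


Factor = 2^((31-25)/10) = 1.5157
Open time = 48 / 1.5157 = 31.67 min

31.67


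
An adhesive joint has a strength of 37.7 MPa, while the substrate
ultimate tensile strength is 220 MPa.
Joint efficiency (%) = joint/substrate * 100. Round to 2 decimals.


Efficiency = 37.7 / 220 * 100
= 17.14%

17.14


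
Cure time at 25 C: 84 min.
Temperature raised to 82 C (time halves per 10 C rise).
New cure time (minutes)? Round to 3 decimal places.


Acceleration factor = 2^(57/10) = 51.9842
New time = 84 / 51.9842 = 1.616 min

1.616


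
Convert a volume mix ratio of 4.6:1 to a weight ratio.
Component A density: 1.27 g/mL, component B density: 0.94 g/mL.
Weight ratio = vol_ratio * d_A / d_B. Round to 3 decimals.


= 4.6 * 1.27 / 0.94 = 6.215

6.215


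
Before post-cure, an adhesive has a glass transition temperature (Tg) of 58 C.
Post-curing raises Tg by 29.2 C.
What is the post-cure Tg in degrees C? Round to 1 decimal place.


Tg_post = Tg_base + delta_Tg
= 58 + 29.2
= 87.2 C

87.2
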